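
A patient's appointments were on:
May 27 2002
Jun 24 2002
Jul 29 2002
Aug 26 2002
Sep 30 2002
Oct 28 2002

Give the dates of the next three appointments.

Nov 25 2002, Dec 30 2002, Jan 27 2003

Every date is a Monday; gaps 28, 35, 28, 35, 28 days.
Each is the last Monday of its month (at least one falls on the 29th or later, ruling out '4th Monday').
November 2002 ends with Monday Nov 25 2002.
December 2002 ends with Monday Dec 30 2002.
January 2003 ends with Monday Jan 27 2003.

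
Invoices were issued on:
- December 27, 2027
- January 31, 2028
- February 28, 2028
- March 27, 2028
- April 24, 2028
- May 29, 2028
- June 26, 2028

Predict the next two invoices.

Every date is a Monday; gaps 35, 28, 28, 28, 35, 28 days.
Each is the last Monday of its month (at least one falls on the 29th or later, ruling out '4th Monday').
July 2028 ends with Monday July 31, 2028.
Last Monday of August 2028: August 28, 2028.

July 31, 2028; August 28, 2028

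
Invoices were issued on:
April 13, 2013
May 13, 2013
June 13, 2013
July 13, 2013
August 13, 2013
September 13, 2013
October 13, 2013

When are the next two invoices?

November 13, 2013; December 13, 2013

Gaps: 30, 31, 30, 31, 31, 30 days — not constant. Every event is on the 13th of the month.
Pattern: the 13th of each month.
Next: November 2013 → November 13, 2013.
December 2013: December 13, 2013.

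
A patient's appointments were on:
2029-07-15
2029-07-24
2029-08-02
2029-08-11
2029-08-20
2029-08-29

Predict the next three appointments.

Every event comes 9 days after the last (9, 9, 9, 9, 9).
2029-08-29 + 9 days = 2029-09-07.
2029-09-07 + 9 days = 2029-09-16.
2029-09-16 + 9 days = 2029-09-25.

2029-09-07, 2029-09-16, 2029-09-25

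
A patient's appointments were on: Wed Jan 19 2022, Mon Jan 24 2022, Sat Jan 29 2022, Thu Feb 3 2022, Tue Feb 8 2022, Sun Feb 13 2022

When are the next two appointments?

The spacing is 5, 5, 5, 5, 5 days — always 5 days.
Sun Feb 13 2022 + 5 days = Fri Feb 18 2022.
Fri Feb 18 2022 + 5 days = Wed Feb 23 2022.

Fri Feb 18 2022, Wed Feb 23 2022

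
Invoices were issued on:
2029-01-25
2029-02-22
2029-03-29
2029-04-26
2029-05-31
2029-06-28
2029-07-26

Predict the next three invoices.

2029-08-30, 2029-09-27, 2029-10-25

All Thursdays; the gaps (28, 35, 28, 35, 28, 28) vary with month length.
This is the last Thursday of each month.
Last Thursday of August 2029: 2029-08-30.
September 2029 ends with Thursday 2029-09-27.
Last Thursday of October 2029: 2029-10-25.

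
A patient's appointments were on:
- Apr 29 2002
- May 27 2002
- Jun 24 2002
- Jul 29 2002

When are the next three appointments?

Aug 26 2002, Sep 30 2002, Oct 28 2002

These are Mondays with 28, 28, 35-day gaps.
Each is the final Monday of its month — Apr 29 2002 is past the 28th, so '4th Monday' doesn't fit.
August 2002 ends with Monday Aug 26 2002.
Last Monday of September 2002: Sep 30 2002.
Last Monday of October 2002: Oct 28 2002.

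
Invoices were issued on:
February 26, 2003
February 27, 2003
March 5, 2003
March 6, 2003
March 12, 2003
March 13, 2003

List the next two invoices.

The gap pattern 1, 6, 1, 6, 1 repeats every 2 events.
These are the Wednesdays and Thursdays of each week.
Next Wednesday: March 19, 2003.
Next Thursday: March 20, 2003.

March 19, 2003; March 20, 2003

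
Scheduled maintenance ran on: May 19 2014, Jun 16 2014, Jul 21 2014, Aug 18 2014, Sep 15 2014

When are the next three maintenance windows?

Oct 20 2014, Nov 17 2014, Dec 15 2014

All dates are Mondays, 28, 35, 28, 28 days apart.
Specifically, the 3rd Monday of each month.
3rd Monday of October 2014: Oct 20 2014.
November 2014 — 3rd Monday is Nov 17 2014.
3rd Monday of December 2014: Dec 15 2014.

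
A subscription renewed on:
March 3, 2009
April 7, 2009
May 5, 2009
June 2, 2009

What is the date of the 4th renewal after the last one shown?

These are Tuesdays at 28- or 35-day spacing (35, 28, 28).
The pattern: 1st Tuesday of the month.
July 2009 — 1st Tuesday is July 7, 2009.
1st Tuesday of August 2009: August 4, 2009.
1st Tuesday of September 2009: September 1, 2009.
October 2009 — 1st Tuesday is October 6, 2009.

October 6, 2009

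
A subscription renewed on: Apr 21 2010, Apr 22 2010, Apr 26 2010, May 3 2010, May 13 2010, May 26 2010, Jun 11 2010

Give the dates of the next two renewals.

Jun 30 2010, Jul 22 2010

Gaps: 1, 4, 7, 10, 13, 16 days — each gap is 3 larger than the previous one.
Next gap: 19 days. Jun 11 2010 + 19 days = Jun 30 2010.
Next gap: 22 days. Jun 30 2010 + 22 days = Jul 22 2010.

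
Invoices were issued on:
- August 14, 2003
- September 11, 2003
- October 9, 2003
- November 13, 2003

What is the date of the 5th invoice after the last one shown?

These are Thursdays at 28- or 35-day spacing (28, 28, 35).
The pattern: 2nd Thursday of the month.
December 2003 — 2nd Thursday is December 11, 2003.
January 2004 — 2nd Thursday is January 8, 2004.
February 2004 — 2nd Thursday is February 12, 2004.
March 2004 — 2nd Thursday is March 11, 2004.
April 2004 — 2nd Thursday is April 8, 2004.

April 8, 2004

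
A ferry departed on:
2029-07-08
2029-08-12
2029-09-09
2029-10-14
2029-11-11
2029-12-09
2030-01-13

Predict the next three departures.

2030-02-10, 2030-03-10, 2030-04-14

These are Sundays at 28- or 35-day spacing (35, 28, 35, 28, 28, 35).
The pattern: 2nd Sunday of the month.
February 2030 — 2nd Sunday is 2030-02-10.
2nd Sunday of March 2030: 2030-03-10.
April 2030 — 2nd Sunday is 2030-04-14.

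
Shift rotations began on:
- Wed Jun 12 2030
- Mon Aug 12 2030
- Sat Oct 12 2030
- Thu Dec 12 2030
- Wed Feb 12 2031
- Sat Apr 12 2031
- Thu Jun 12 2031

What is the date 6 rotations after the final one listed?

The day-of-month is always 12 (61, 61, 61, 62, 59, 61 days between events).
So this recurs on the 12th of every 2 months.
Next: August 2031 → Tue Aug 12 2031.
Next: October 2031 → Sun Oct 12 2031.
December 2031: Fri Dec 12 2031.
Next: February 2032 → Thu Feb 12 2032.
April 2032: Mon Apr 12 2032.
June 2032: Sat Jun 12 2032.

Sat Jun 12 2032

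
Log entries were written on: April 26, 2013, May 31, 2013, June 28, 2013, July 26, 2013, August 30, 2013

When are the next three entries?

September 27, 2013; October 25, 2013; November 29, 2013

All Fridays; the gaps (35, 28, 28, 35) vary with month length.
This is the last Friday of each month.
Last Friday of September 2013: September 27, 2013.
October 2013 ends with Friday October 25, 2013.
November 2013 ends with Friday November 29, 2013.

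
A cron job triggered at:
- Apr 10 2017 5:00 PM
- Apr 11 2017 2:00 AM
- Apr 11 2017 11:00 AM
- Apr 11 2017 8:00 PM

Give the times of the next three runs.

Apr 12 2017 5:00 AM, Apr 12 2017 2:00 PM, Apr 12 2017 11:00 PM

The interval is a steady 9 hours (9, 9, 9).
Apr 11 2017 8:00 PM + 9 h = Apr 12 2017 5:00 AM.
Apr 12 2017 5:00 AM + 9 h = Apr 12 2017 2:00 PM.
Apr 12 2017 2:00 PM + 9 h = Apr 12 2017 11:00 PM.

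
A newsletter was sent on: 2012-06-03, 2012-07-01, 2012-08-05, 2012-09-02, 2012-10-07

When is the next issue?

These are Sundays at 28- or 35-day spacing (28, 35, 28, 35).
The pattern: 1st Sunday of the month.
1st Sunday of November 2012: 2012-11-04.

2012-11-04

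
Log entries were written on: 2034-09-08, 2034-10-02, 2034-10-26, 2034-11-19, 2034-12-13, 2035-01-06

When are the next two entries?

2035-01-30, 2035-02-23

Every event comes 24 days after the last (24, 24, 24, 24, 24).
2035-01-06 + 24 days = 2035-01-30.
2035-01-30 + 24 days = 2035-02-23.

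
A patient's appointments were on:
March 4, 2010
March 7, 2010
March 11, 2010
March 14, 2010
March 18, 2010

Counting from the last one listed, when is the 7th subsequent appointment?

April 11, 2010

The gap pattern 3, 4, 3, 4 repeats every 2 events.
These are the Thursdays and Sundays of each week.
The following Sunday is March 21, 2010.
The following Thursday is March 25, 2010.
Next Sunday: March 28, 2010.
Next Thursday: April 1, 2010.
The following Sunday is April 4, 2010.
Next Thursday: April 8, 2010.
Next Sunday: April 11, 2010.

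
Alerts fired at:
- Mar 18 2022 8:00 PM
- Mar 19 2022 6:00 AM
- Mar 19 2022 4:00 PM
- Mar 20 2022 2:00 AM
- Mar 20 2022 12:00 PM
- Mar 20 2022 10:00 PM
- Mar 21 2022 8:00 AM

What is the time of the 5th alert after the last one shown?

The interval is a steady 10 hours (10, 10, 10, 10, 10, 10).
Mar 21 2022 8:00 AM + 10 h = Mar 21 2022 6:00 PM.
Mar 21 2022 6:00 PM + 10 h = Mar 22 2022 4:00 AM.
Mar 22 2022 4:00 AM + 10 h = Mar 22 2022 2:00 PM.
Mar 22 2022 2:00 PM + 10 h = Mar 23 2022 12:00 AM.
Mar 23 2022 12:00 AM + 10 h = Mar 23 2022 10:00 AM.

Mar 23 2022 10:00 AM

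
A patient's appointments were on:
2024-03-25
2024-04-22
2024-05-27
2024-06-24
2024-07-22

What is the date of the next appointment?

2024-08-26

Gaps: 28, 35, 28, 28 days — a mix of 28 and 35. Every date is a Monday.
Each is the 4th Monday of its month.
4th Monday of August 2024: 2024-08-26.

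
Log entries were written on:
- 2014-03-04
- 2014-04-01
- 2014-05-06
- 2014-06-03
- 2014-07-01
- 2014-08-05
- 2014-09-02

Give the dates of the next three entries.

These are Tuesdays at 28- or 35-day spacing (28, 35, 28, 28, 35, 28).
The pattern: 1st Tuesday of the month.
October 2014 — 1st Tuesday is 2014-10-07.
November 2014 — 1st Tuesday is 2014-11-04.
1st Tuesday of December 2014: 2014-12-02.

2014-10-07, 2014-11-04, 2014-12-02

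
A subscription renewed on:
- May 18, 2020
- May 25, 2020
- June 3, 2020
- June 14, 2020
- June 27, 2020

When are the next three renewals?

Gaps: 7, 9, 11, 13 days — each gap is 2 larger than the previous one.
Next gap: 15 days. June 27, 2020 + 15 days = July 12, 2020.
Next gap: 17 days. July 12, 2020 + 17 days = July 29, 2020.
Next gap: 19 days. July 29, 2020 + 19 days = August 17, 2020.

July 12, 2020; July 29, 2020; August 17, 2020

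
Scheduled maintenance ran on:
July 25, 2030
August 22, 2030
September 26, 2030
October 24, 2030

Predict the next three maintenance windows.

November 28, 2030; December 26, 2030; January 23, 2031

All dates are Thursdays, 28, 35, 28 days apart.
Specifically, the 4th Thursday of each month.
November 2030 — 4th Thursday is November 28, 2030.
4th Thursday of December 2030: December 26, 2030.
4th Thursday of January 2031: January 23, 2031.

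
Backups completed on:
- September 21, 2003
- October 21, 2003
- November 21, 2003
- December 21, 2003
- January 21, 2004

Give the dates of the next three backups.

February 21, 2004; March 21, 2004; April 21, 2004

The day-of-month is always 21 (30, 31, 30, 31 days between events).
So this recurs on the 21st of each month.
Next: February 2004 → February 21, 2004.
March 2004: March 21, 2004.
April 2004: April 21, 2004.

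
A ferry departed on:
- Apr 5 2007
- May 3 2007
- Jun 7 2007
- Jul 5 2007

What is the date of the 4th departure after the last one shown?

All dates are Thursdays, 28, 35, 28 days apart.
Specifically, the 1st Thursday of each month.
August 2007 — 1st Thursday is Aug 2 2007.
1st Thursday of September 2007: Sep 6 2007.
October 2007 — 1st Thursday is Oct 4 2007.
1st Thursday of November 2007: Nov 1 2007.

Nov 1 2007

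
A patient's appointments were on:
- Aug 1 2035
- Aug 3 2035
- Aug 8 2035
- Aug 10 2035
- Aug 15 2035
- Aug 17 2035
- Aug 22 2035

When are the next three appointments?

The gap pattern 2, 5, 2, 5, 2, 5 repeats every 2 events.
These are the Wednesdays and Fridays of each week.
The following Friday is Aug 24 2035.
Next Wednesday: Aug 29 2035.
The following Friday is Aug 31 2035.

Aug 24 2035, Aug 29 2035, Aug 31 2035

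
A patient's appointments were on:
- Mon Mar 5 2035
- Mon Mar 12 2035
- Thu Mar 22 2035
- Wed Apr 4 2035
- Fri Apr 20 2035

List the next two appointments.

The spacing grows by 3 each time: 7, 10, 13, 16 days.
Next gap: 19 days. Fri Apr 20 2035 + 19 days = Wed May 9 2035.
Next gap: 22 days. Wed May 9 2035 + 22 days = Thu May 31 2035.

Wed May 9 2035, Thu May 31 2035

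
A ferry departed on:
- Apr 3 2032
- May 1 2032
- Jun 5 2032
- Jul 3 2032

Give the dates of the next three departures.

Gaps: 28, 35, 28 days — a mix of 28 and 35. Every date is a Saturday.
Each is the 1st Saturday of its month.
August 2032 — 1st Saturday is Aug 7 2032.
September 2032 — 1st Saturday is Sep 4 2032.
1st Saturday of October 2032: Oct 2 2032.

Aug 7 2032, Sep 4 2032, Oct 2 2032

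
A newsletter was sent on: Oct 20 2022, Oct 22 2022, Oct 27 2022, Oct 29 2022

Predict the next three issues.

Gaps: 2, 5, 2 days — not constant, but cyclic with period 2.
The events fall on every Thursday and Saturday.
Next Thursday: Nov 3 2022.
The following Saturday is Nov 5 2022.
Next Thursday: Nov 10 2022.

Nov 3 2022, Nov 5 2022, Nov 10 2022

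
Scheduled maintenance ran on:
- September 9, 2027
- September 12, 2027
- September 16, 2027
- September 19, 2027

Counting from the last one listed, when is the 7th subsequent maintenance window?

The gap pattern 3, 4, 3 repeats every 2 events.
These are the Thursdays and Sundays of each week.
Next Thursday: September 23, 2027.
The following Sunday is September 26, 2027.
Next Thursday: September 30, 2027.
Next Sunday: October 3, 2027.
The following Thursday is October 7, 2027.
The following Sunday is October 10, 2027.
The following Thursday is October 14, 2027.

October 14, 2027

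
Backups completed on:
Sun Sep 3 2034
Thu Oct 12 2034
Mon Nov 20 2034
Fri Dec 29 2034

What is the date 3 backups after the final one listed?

Every event comes 39 days after the last (39, 39, 39).
Fri Dec 29 2034 + 39 days = Tue Feb 6 2035.
Tue Feb 6 2035 + 39 days = Sat Mar 17 2035.
Sat Mar 17 2035 + 39 days = Wed Apr 25 2035.

Wed Apr 25 2035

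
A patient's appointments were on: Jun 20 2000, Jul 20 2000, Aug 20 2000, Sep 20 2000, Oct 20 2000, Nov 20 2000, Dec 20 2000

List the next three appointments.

Jan 20 2001, Feb 20 2001, Mar 20 2001

Gaps: 30, 31, 31, 30, 31, 30 days — not constant. Every event is on the 20th of the month.
Pattern: the 20th of each month.
Next: January 2001 → Jan 20 2001.
Next: February 2001 → Feb 20 2001.
Next: March 2001 → Mar 20 2001.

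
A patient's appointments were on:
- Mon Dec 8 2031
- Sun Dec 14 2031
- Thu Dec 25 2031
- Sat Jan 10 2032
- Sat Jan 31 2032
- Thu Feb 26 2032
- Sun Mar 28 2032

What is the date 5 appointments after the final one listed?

Sat Nov 13 2032

Intervals are 6, 11, 16, 21, 26, 31 days — an arithmetic progression with common difference 5.
Next gap: 36 days. Sun Mar 28 2032 + 36 days = Mon May 3 2032.
Next gap: 41 days. Mon May 3 2032 + 41 days = Sun Jun 13 2032.
Next gap: 46 days. Sun Jun 13 2032 + 46 days = Thu Jul 29 2032.
Next gap: 51 days. Thu Jul 29 2032 + 51 days = Sat Sep 18 2032.
Next gap: 56 days. Sat Sep 18 2032 + 56 days = Sat Nov 13 2032.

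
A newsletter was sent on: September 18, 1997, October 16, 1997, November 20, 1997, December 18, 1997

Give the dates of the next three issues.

January 15, 1998; February 19, 1998; March 19, 1998

All dates are Thursdays, 28, 35, 28 days apart.
Specifically, the 3rd Thursday of each month.
January 1998 — 3rd Thursday is January 15, 1998.
3rd Thursday of February 1998: February 19, 1998.
3rd Thursday of March 1998: March 19, 1998.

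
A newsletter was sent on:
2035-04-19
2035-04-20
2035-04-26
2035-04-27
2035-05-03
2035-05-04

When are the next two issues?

2035-05-10, 2035-05-11

The gap pattern 1, 6, 1, 6, 1 repeats every 2 events.
These are the Thursdays and Fridays of each week.
The following Thursday is 2035-05-10.
The following Friday is 2035-05-11.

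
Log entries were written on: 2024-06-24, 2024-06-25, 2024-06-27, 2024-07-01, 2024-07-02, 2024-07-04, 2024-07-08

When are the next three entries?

The gap pattern 1, 2, 4, 1, 2, 4 repeats every 3 events.
These are the Mondays, Tuesdays and Thursdays of each week.
The following Tuesday is 2024-07-09.
The following Thursday is 2024-07-11.
The following Monday is 2024-07-15.

2024-07-09, 2024-07-11, 2024-07-15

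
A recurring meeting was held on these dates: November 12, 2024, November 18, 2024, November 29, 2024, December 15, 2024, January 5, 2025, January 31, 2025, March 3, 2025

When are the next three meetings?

The spacing grows by 5 each time: 6, 11, 16, 21, 26, 31 days.
Next gap: 36 days. March 3, 2025 + 36 days = April 8, 2025.
Next gap: 41 days. April 8, 2025 + 41 days = May 19, 2025.
Next gap: 46 days. May 19, 2025 + 46 days = July 4, 2025.

April 8, 2025; May 19, 2025; July 4, 2025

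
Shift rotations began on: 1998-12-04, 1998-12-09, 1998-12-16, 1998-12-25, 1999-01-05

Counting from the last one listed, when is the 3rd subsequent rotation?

Gaps: 5, 7, 9, 11 days — each gap is 2 larger than the previous one.
Next gap: 13 days. 1999-01-05 + 13 days = 1999-01-18.
Next gap: 15 days. 1999-01-18 + 15 days = 1999-02-02.
Next gap: 17 days. 1999-02-02 + 17 days = 1999-02-19.

1999-02-19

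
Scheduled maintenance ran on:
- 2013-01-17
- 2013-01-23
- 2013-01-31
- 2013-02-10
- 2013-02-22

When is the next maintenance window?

2013-03-08

Intervals are 6, 8, 10, 12 days — an arithmetic progression with common difference 2.
Next gap: 14 days. 2013-02-22 + 14 days = 2013-03-08.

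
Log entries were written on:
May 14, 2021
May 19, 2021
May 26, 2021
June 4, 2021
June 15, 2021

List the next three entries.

June 28, 2021; July 13, 2021; July 30, 2021

The spacing grows by 2 each time: 5, 7, 9, 11 days.
Next gap: 13 days. June 15, 2021 + 13 days = June 28, 2021.
Next gap: 15 days. June 28, 2021 + 15 days = July 13, 2021.
Next gap: 17 days. July 13, 2021 + 17 days = July 30, 2021.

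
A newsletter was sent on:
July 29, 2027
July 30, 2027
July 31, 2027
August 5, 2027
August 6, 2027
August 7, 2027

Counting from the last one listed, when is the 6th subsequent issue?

August 21, 2027

Every event lands on a Thursday or Friday or Saturday (gaps cycle 1, 1, 5, 1, 1).
So the schedule is: every Thursday, Friday and Saturday.
Next Thursday: August 12, 2027.
The following Friday is August 13, 2027.
The following Saturday is August 14, 2027.
The following Thursday is August 19, 2027.
Next Friday: August 20, 2027.
The following Saturday is August 21, 2027.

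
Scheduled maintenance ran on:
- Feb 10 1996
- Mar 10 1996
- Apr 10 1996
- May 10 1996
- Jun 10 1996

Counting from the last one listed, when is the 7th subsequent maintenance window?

Jan 10 1997

Each date is the 10th; the gaps (29, 31, 30, 31) track the month lengths.
The rule is the 10th of each month.
Next: July 1996 → Jul 10 1996.
August 1996: Aug 10 1996.
Next: September 1996 → Sep 10 1996.
Next: October 1996 → Oct 10 1996.
November 1996: Nov 10 1996.
Next: December 1996 → Dec 10 1996.
Next: January 1997 → Jan 10 1997.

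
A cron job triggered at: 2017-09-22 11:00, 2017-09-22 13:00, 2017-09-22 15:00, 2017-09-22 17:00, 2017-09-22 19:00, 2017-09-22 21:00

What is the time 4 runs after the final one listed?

2017-09-23 05:00

The interval is a steady 2 hours (2, 2, 2, 2, 2).
2017-09-22 21:00 + 2 h = 2017-09-22 23:00.
2017-09-22 23:00 + 2 h = 2017-09-23 01:00.
2017-09-23 01:00 + 2 h = 2017-09-23 03:00.
2017-09-23 03:00 + 2 h = 2017-09-23 05:00.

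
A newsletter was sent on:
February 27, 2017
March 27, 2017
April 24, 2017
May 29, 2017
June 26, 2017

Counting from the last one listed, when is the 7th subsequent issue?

All Mondays; the gaps (28, 28, 35, 28) vary with month length.
This is the last Monday of each month.
Last Monday of July 2017: July 31, 2017.
Last Monday of August 2017: August 28, 2017.
September 2017 ends with Monday September 25, 2017.
October 2017 ends with Monday October 30, 2017.
Last Monday of November 2017: November 27, 2017.
Last Monday of December 2017: December 25, 2017.
Last Monday of January 2018: January 29, 2018.

January 29, 2018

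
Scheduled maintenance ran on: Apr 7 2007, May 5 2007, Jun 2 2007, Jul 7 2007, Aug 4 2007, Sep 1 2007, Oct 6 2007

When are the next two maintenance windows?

Nov 3 2007, Dec 1 2007

These are Saturdays at 28- or 35-day spacing (28, 28, 35, 28, 28, 35).
The pattern: 1st Saturday of the month.
November 2007 — 1st Saturday is Nov 3 2007.
1st Saturday of December 2007: Dec 1 2007.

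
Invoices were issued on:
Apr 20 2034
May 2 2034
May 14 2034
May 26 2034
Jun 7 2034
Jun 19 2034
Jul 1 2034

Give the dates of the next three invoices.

Jul 13 2034, Jul 25 2034, Aug 6 2034

Gaps between consecutive events: 12, 12, 12, 12, 12, 12 days — a constant 12-day interval.
Jul 1 2034 + 12 days = Jul 13 2034.
Jul 13 2034 + 12 days = Jul 25 2034.
Jul 25 2034 + 12 days = Aug 6 2034.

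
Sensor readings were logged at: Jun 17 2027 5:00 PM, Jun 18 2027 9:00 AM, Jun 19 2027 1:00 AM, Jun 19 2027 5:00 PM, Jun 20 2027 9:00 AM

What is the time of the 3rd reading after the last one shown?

The interval is a steady 16 hours (16, 16, 16, 16).
Jun 20 2027 9:00 AM + 16 h = Jun 21 2027 1:00 AM.
Jun 21 2027 1:00 AM + 16 h = Jun 21 2027 5:00 PM.
Jun 21 2027 5:00 PM + 16 h = Jun 22 2027 9:00 AM.

Jun 22 2027 9:00 AM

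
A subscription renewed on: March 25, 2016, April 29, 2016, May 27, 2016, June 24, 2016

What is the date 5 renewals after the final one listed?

These are Fridays with 35, 28, 28-day gaps.
Each is the final Friday of its month — April 29, 2016 is past the 28th, so '4th Friday' doesn't fit.
July 2016 ends with Friday July 29, 2016.
August 2016 ends with Friday August 26, 2016.
September 2016 ends with Friday September 30, 2016.
Last Friday of October 2016: October 28, 2016.
Last Friday of November 2016: November 25, 2016.

November 25, 2016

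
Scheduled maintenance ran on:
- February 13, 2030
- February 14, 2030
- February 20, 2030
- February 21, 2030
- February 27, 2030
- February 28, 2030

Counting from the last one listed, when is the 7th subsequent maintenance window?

The gap pattern 1, 6, 1, 6, 1 repeats every 2 events.
These are the Wednesdays and Thursdays of each week.
The following Wednesday is March 6, 2030.
The following Thursday is March 7, 2030.
The following Wednesday is March 13, 2030.
The following Thursday is March 14, 2030.
The following Wednesday is March 20, 2030.
The following Thursday is March 21, 2030.
The following Wednesday is March 27, 2030.

March 27, 2030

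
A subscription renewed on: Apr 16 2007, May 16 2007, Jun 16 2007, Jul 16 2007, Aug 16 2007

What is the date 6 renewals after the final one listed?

Feb 16 2008

Gaps: 30, 31, 30, 31 days — not constant. Every event is on the 16th of the month.
Pattern: the 16th of each month.
Next: September 2007 → Sep 16 2007.
October 2007: Oct 16 2007.
November 2007: Nov 16 2007.
December 2007: Dec 16 2007.
January 2008: Jan 16 2008.
February 2008: Feb 16 2008.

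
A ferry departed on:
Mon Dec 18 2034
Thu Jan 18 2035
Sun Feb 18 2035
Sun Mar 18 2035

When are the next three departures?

Wed Apr 18 2035, Fri May 18 2035, Mon Jun 18 2035

The day-of-month is always 18 (31, 31, 28 days between events).
So this recurs on the 18th of each month.
Next: April 2035 → Wed Apr 18 2035.
May 2035: Fri May 18 2035.
Next: June 2035 → Mon Jun 18 2035.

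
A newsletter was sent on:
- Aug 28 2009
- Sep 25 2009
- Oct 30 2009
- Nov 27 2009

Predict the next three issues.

Every date is a Friday; gaps 28, 35, 28 days.
Each is the last Friday of its month (at least one falls on the 29th or later, ruling out '4th Friday').
December 2009 ends with Friday Dec 25 2009.
Last Friday of January 2010: Jan 29 2010.
February 2010 ends with Friday Feb 26 2010.

Dec 25 2009, Jan 29 2010, Feb 26 2010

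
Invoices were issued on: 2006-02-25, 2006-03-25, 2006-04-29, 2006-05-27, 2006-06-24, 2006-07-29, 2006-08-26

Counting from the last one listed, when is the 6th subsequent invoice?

These are Saturdays with 28, 35, 28, 28, 35, 28-day gaps.
Each is the final Saturday of its month — 2006-04-29 is past the 28th, so '4th Saturday' doesn't fit.
September 2006 ends with Saturday 2006-09-30.
October 2006 ends with Saturday 2006-10-28.
Last Saturday of November 2006: 2006-11-25.
Last Saturday of December 2006: 2006-12-30.
January 2007 ends with Saturday 2007-01-27.
February 2007 ends with Saturday 2007-02-24.

2007-02-24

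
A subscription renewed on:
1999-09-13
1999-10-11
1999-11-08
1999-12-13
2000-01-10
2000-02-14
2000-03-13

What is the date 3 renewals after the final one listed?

2000-06-12

Gaps: 28, 28, 35, 28, 35, 28 days — a mix of 28 and 35. Every date is a Monday.
Each is the 2nd Monday of its month.
April 2000 — 2nd Monday is 2000-04-10.
May 2000 — 2nd Monday is 2000-05-08.
2nd Monday of June 2000: 2000-06-12.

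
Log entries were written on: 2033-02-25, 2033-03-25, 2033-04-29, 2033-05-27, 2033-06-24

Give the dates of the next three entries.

2033-07-29, 2033-08-26, 2033-09-30

Every date is a Friday; gaps 28, 35, 28, 28 days.
Each is the last Friday of its month (at least one falls on the 29th or later, ruling out '4th Friday').
July 2033 ends with Friday 2033-07-29.
August 2033 ends with Friday 2033-08-26.
Last Friday of September 2033: 2033-09-30.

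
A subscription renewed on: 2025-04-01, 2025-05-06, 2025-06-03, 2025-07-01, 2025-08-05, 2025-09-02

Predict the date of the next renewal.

Gaps: 35, 28, 28, 35, 28 days — a mix of 28 and 35. Every date is a Tuesday.
Each is the 1st Tuesday of its month.
October 2025 — 1st Tuesday is 2025-10-07.

2025-10-07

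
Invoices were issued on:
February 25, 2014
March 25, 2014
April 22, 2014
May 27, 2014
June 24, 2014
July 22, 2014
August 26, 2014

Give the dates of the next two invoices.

These are Tuesdays at 28- or 35-day spacing (28, 28, 35, 28, 28, 35).
The pattern: 4th Tuesday of the month.
4th Tuesday of September 2014: September 23, 2014.
October 2014 — 4th Tuesday is October 28, 2014.

September 23, 2014; October 28, 2014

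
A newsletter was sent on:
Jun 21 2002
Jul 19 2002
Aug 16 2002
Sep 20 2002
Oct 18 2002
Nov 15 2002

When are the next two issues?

These are Fridays at 28- or 35-day spacing (28, 28, 35, 28, 28).
The pattern: 3rd Friday of the month.
December 2002 — 3rd Friday is Dec 20 2002.
3rd Friday of January 2003: Jan 17 2003.

Dec 20 2002, Jan 17 2003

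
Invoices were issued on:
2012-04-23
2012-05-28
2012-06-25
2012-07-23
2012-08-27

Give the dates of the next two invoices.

2012-09-24, 2012-10-22

These are Mondays at 28- or 35-day spacing (35, 28, 28, 35).
The pattern: 4th Monday of the month.
September 2012 — 4th Monday is 2012-09-24.
October 2012 — 4th Monday is 2012-10-22.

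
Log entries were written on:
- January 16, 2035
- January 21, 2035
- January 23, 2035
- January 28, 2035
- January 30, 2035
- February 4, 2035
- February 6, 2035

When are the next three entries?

February 11, 2035; February 13, 2035; February 18, 2035

The gap pattern 5, 2, 5, 2, 5, 2 repeats every 2 events.
These are the Tuesdays and Sundays of each week.
Next Sunday: February 11, 2035.
The following Tuesday is February 13, 2035.
The following Sunday is February 18, 2035.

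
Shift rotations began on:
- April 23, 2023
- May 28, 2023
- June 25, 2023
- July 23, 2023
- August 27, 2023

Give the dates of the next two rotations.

September 24, 2023; October 22, 2023

All dates are Sundays, 35, 28, 28, 35 days apart.
Specifically, the 4th Sunday of each month.
September 2023 — 4th Sunday is September 24, 2023.
4th Sunday of October 2023: October 22, 2023.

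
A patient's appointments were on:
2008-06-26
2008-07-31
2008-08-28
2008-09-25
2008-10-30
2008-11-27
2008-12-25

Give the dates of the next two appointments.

These are Thursdays with 35, 28, 28, 35, 28, 28-day gaps.
Each is the final Thursday of its month — 2008-07-31 is past the 28th, so '4th Thursday' doesn't fit.
January 2009 ends with Thursday 2009-01-29.
February 2009 ends with Thursday 2009-02-26.

2009-01-29, 2009-02-26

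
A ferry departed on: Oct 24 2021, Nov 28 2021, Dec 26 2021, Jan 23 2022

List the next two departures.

These are Sundays at 28- or 35-day spacing (35, 28, 28).
The pattern: 4th Sunday of the month.
February 2022 — 4th Sunday is Feb 27 2022.
4th Sunday of March 2022: Mar 27 2022.

Feb 27 2022, Mar 27 2022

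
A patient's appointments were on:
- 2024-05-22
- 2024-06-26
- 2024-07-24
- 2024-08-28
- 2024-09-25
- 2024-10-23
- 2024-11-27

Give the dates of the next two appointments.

2024-12-25, 2025-01-22

Gaps: 35, 28, 35, 28, 28, 35 days — a mix of 28 and 35. Every date is a Wednesday.
Each is the 4th Wednesday of its month.
December 2024 — 4th Wednesday is 2024-12-25.
4th Wednesday of January 2025: 2025-01-22.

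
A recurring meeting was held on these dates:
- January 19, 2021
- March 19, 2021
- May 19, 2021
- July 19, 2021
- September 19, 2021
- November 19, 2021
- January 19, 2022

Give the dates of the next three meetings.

March 19, 2022; May 19, 2022; July 19, 2022

The day-of-month is always 19 (59, 61, 61, 62, 61, 61 days between events).
So this recurs on the 19th of every 2 months.
Next: March 2022 → March 19, 2022.
May 2022: May 19, 2022.
Next: July 2022 → July 19, 2022.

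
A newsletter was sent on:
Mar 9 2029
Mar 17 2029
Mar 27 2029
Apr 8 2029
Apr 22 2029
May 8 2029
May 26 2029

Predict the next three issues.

Intervals are 8, 10, 12, 14, 16, 18 days — an arithmetic progression with common difference 2.
Next gap: 20 days. May 26 2029 + 20 days = Jun 15 2029.
Next gap: 22 days. Jun 15 2029 + 22 days = Jul 7 2029.
Next gap: 24 days. Jul 7 2029 + 24 days = Jul 31 2029.

Jun 15 2029, Jul 7 2029, Jul 31 2029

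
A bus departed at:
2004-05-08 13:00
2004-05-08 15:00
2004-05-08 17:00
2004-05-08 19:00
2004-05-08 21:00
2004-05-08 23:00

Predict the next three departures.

2004-05-09 01:00, 2004-05-09 03:00, 2004-05-09 05:00

Gaps: 2, 2, 2, 2, 2 hours — each event is 2 hours after the previous one.
2004-05-08 23:00 + 2 h = 2004-05-09 01:00.
2004-05-09 01:00 + 2 h = 2004-05-09 03:00.
2004-05-09 03:00 + 2 h = 2004-05-09 05:00.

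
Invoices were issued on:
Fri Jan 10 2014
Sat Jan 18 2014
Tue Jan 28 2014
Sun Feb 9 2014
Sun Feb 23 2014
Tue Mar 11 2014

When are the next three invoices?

Sat Mar 29 2014, Fri Apr 18 2014, Sat May 10 2014

Intervals are 8, 10, 12, 14, 16 days — an arithmetic progression with common difference 2.
Next gap: 18 days. Tue Mar 11 2014 + 18 days = Sat Mar 29 2014.
Next gap: 20 days. Sat Mar 29 2014 + 20 days = Fri Apr 18 2014.
Next gap: 22 days. Fri Apr 18 2014 + 22 days = Sat May 10 2014.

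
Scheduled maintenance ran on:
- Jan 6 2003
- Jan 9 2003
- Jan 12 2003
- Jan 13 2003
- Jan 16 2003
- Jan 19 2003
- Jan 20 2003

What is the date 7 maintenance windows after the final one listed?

Every event lands on a Monday or Thursday or Sunday (gaps cycle 3, 3, 1, 3, 3, 1).
So the schedule is: every Monday, Thursday and Sunday.
Next Thursday: Jan 23 2003.
The following Sunday is Jan 26 2003.
Next Monday: Jan 27 2003.
The following Thursday is Jan 30 2003.
The following Sunday is Feb 2 2003.
Next Monday: Feb 3 2003.
The following Thursday is Feb 6 2003.

Feb 6 2003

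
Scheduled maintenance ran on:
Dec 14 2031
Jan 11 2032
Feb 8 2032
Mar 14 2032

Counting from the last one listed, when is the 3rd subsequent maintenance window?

Gaps: 28, 28, 35 days — a mix of 28 and 35. Every date is a Sunday.
Each is the 2nd Sunday of its month.
2nd Sunday of April 2032: Apr 11 2032.
May 2032 — 2nd Sunday is May 9 2032.
June 2032 — 2nd Sunday is Jun 13 2032.

Jun 13 2032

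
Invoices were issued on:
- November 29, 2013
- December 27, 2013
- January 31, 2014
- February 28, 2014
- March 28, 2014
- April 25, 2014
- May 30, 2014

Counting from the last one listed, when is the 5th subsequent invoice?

Every date is a Friday; gaps 28, 35, 28, 28, 28, 35 days.
Each is the last Friday of its month (at least one falls on the 29th or later, ruling out '4th Friday').
June 2014 ends with Friday June 27, 2014.
Last Friday of July 2014: July 25, 2014.
Last Friday of August 2014: August 29, 2014.
September 2014 ends with Friday September 26, 2014.
Last Friday of October 2014: October 31, 2014.

October 31, 2014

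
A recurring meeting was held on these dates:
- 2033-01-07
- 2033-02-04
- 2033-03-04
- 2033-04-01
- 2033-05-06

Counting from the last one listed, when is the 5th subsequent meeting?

These are Fridays at 28- or 35-day spacing (28, 28, 28, 35).
The pattern: 1st Friday of the month.
1st Friday of June 2033: 2033-06-03.
1st Friday of July 2033: 2033-07-01.
1st Friday of August 2033: 2033-08-05.
1st Friday of September 2033: 2033-09-02.
October 2033 — 1st Friday is 2033-10-07.

2033-10-07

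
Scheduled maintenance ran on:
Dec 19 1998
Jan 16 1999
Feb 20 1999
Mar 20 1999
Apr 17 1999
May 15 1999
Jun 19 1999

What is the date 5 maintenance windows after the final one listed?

Nov 20 1999

All dates are Saturdays, 28, 35, 28, 28, 28, 35 days apart.
Specifically, the 3rd Saturday of each month.
July 1999 — 3rd Saturday is Jul 17 1999.
3rd Saturday of August 1999: Aug 21 1999.
3rd Saturday of September 1999: Sep 18 1999.
3rd Saturday of October 1999: Oct 16 1999.
3rd Saturday of November 1999: Nov 20 1999.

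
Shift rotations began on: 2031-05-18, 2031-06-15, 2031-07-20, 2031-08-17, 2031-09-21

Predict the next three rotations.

All dates are Sundays, 28, 35, 28, 35 days apart.
Specifically, the 3rd Sunday of each month.
October 2031 — 3rd Sunday is 2031-10-19.
November 2031 — 3rd Sunday is 2031-11-16.
December 2031 — 3rd Sunday is 2031-12-21.

2031-10-19, 2031-11-16, 2031-12-21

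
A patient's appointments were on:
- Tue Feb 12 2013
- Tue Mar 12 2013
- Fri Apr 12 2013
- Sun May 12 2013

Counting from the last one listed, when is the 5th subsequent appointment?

Sat Oct 12 2013

Each date is the 12th; the gaps (28, 31, 30) track the month lengths.
The rule is the 12th of each month.
June 2013: Wed Jun 12 2013.
Next: July 2013 → Fri Jul 12 2013.
August 2013: Mon Aug 12 2013.
September 2013: Thu Sep 12 2013.
Next: October 2013 → Sat Oct 12 2013.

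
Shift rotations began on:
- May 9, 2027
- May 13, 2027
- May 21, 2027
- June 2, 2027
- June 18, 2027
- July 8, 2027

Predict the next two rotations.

August 1, 2027; August 29, 2027

Gaps: 4, 8, 12, 16, 20 days — each gap is 4 larger than the previous one.
Next gap: 24 days. July 8, 2027 + 24 days = August 1, 2027.
Next gap: 28 days. August 1, 2027 + 28 days = August 29, 2027.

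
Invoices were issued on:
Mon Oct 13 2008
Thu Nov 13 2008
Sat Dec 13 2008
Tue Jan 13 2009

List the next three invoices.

The day-of-month is always 13 (31, 30, 31 days between events).
So this recurs on the 13th of each month.
Next: February 2009 → Fri Feb 13 2009.
Next: March 2009 → Fri Mar 13 2009.
Next: April 2009 → Mon Apr 13 2009.

Fri Feb 13 2009, Fri Mar 13 2009, Mon Apr 13 2009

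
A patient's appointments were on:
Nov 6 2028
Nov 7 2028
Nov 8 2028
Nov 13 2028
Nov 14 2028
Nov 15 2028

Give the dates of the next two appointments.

Nov 20 2028, Nov 21 2028

Every event lands on a Monday or Tuesday or Wednesday (gaps cycle 1, 1, 5, 1, 1).
So the schedule is: every Monday, Tuesday and Wednesday.
Next Monday: Nov 20 2028.
The following Tuesday is Nov 21 2028.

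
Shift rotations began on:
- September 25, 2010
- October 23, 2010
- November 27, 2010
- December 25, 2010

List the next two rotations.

All dates are Saturdays, 28, 35, 28 days apart.
Specifically, the 4th Saturday of each month.
4th Saturday of January 2011: January 22, 2011.
4th Saturday of February 2011: February 26, 2011.

January 22, 2011; February 26, 2011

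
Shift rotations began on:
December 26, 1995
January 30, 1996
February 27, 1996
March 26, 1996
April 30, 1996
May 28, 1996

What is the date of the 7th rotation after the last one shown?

December 31, 1996

These are Tuesdays with 35, 28, 28, 35, 28-day gaps.
Each is the final Tuesday of its month — January 30, 1996 is past the 28th, so '4th Tuesday' doesn't fit.
Last Tuesday of June 1996: June 25, 1996.
Last Tuesday of July 1996: July 30, 1996.
August 1996 ends with Tuesday August 27, 1996.
Last Tuesday of September 1996: September 24, 1996.
Last Tuesday of October 1996: October 29, 1996.
Last Tuesday of November 1996: November 26, 1996.
Last Tuesday of December 1996: December 31, 1996.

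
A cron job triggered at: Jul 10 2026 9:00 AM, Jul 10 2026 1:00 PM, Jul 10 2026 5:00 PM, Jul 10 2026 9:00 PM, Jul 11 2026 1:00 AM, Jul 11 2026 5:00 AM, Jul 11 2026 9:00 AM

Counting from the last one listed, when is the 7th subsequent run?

Jul 12 2026 1:00 PM

Gaps: 4, 4, 4, 4, 4, 4 hours — each event is 4 hours after the previous one.
Jul 11 2026 9:00 AM + 4 h = Jul 11 2026 1:00 PM.
Jul 11 2026 1:00 PM + 4 h = Jul 11 2026 5:00 PM.
Jul 11 2026 5:00 PM + 4 h = Jul 11 2026 9:00 PM.
Jul 11 2026 9:00 PM + 4 h = Jul 12 2026 1:00 AM.
Jul 12 2026 1:00 AM + 4 h = Jul 12 2026 5:00 AM.
Jul 12 2026 5:00 AM + 4 h = Jul 12 2026 9:00 AM.
Jul 12 2026 9:00 AM + 4 h = Jul 12 2026 1:00 PM.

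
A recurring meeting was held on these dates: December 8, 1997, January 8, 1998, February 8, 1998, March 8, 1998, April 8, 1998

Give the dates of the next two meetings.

Each date is the 8th; the gaps (31, 31, 28, 31) track the month lengths.
The rule is the 8th of each month.
Next: May 1998 → May 8, 1998.
Next: June 1998 → June 8, 1998.

May 8, 1998; June 8, 1998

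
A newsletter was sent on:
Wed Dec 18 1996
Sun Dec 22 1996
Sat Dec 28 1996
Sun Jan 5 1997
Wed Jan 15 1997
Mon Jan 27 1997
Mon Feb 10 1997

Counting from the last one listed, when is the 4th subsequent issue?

Gaps: 4, 6, 8, 10, 12, 14 days — each gap is 2 larger than the previous one.
Next gap: 16 days. Mon Feb 10 1997 + 16 days = Wed Feb 26 1997.
Next gap: 18 days. Wed Feb 26 1997 + 18 days = Sun Mar 16 1997.
Next gap: 20 days. Sun Mar 16 1997 + 20 days = Sat Apr 5 1997.
Next gap: 22 days. Sat Apr 5 1997 + 22 days = Sun Apr 27 1997.

Sun Apr 27 1997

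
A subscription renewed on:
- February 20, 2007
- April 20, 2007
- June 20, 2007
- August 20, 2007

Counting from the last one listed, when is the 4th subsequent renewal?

Gaps: 59, 61, 61 days — not constant. Every event is on the 20th of the month.
Pattern: the 20th of every 2 months.
October 2007: October 20, 2007.
December 2007: December 20, 2007.
Next: February 2008 → February 20, 2008.
April 2008: April 20, 2008.

April 20, 2008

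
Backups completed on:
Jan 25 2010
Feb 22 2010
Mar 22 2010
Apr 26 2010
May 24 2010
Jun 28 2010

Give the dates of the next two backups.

All dates are Mondays, 28, 28, 35, 28, 35 days apart.
Specifically, the 4th Monday of each month.
July 2010 — 4th Monday is Jul 26 2010.
August 2010 — 4th Monday is Aug 23 2010.

Jul 26 2010, Aug 23 2010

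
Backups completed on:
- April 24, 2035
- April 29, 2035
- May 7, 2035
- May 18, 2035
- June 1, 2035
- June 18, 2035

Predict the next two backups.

July 8, 2035; July 31, 2035

The spacing grows by 3 each time: 5, 8, 11, 14, 17 days.
Next gap: 20 days. June 18, 2035 + 20 days = July 8, 2035.
Next gap: 23 days. July 8, 2035 + 23 days = July 31, 2035.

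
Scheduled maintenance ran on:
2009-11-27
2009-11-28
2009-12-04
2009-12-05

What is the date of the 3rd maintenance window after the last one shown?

Every event lands on a Friday or Saturday (gaps cycle 1, 6, 1).
So the schedule is: every Friday and Saturday.
Next Friday: 2009-12-11.
Next Saturday: 2009-12-12.
Next Friday: 2009-12-18.

2009-12-18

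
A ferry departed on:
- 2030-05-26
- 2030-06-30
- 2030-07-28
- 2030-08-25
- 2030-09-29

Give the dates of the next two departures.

Every date is a Sunday; gaps 35, 28, 28, 35 days.
Each is the last Sunday of its month (at least one falls on the 29th or later, ruling out '4th Sunday').
Last Sunday of October 2030: 2030-10-27.
Last Sunday of November 2030: 2030-11-24.

2030-10-27, 2030-11-24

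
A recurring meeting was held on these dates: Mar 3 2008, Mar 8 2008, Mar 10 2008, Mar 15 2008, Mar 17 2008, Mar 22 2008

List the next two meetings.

Mar 24 2008, Mar 29 2008

Every event lands on a Monday or Saturday (gaps cycle 5, 2, 5, 2, 5).
So the schedule is: every Monday and Saturday.
Next Monday: Mar 24 2008.
Next Saturday: Mar 29 2008.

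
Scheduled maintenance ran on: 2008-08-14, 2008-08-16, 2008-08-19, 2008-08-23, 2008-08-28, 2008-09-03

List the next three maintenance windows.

2008-09-10, 2008-09-18, 2008-09-27

Intervals are 2, 3, 4, 5, 6 days — an arithmetic progression with common difference 1.
Next gap: 7 days. 2008-09-03 + 7 days = 2008-09-10.
Next gap: 8 days. 2008-09-10 + 8 days = 2008-09-18.
Next gap: 9 days. 2008-09-18 + 9 days = 2008-09-27.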